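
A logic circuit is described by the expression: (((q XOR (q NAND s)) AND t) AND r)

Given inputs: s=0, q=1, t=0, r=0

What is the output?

Substituting: (((1 XOR (1 NAND 0)) AND 0) AND 0)
= 0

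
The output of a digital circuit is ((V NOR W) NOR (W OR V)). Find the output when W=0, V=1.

Substituting: ((1 NOR 0) NOR (0 OR 1))
= 0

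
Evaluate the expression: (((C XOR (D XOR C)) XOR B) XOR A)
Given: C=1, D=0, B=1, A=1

Substituting: (((1 XOR (0 XOR 1)) XOR 1) XOR 1)
= 0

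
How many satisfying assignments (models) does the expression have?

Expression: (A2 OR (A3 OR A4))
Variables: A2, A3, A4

Satisfying assignments: (0,0,1), (0,1,0), (0,1,1), (1,0,0), (1,0,1), (1,1,0), (1,1,1)
Count: 7 out of 8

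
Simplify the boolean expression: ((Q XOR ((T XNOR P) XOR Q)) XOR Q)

By XOR self-cancellation ((E XOR v) XOR v = E):
= ((T XNOR P) XOR Q)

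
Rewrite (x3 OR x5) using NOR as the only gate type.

((x3 NOR x5) NOR (x3 NOR x5))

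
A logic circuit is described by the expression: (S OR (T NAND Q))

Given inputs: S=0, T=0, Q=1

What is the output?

Substituting: (0 OR (0 NAND 1))
= 1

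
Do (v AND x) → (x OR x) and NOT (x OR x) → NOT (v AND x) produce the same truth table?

Yes, Contrapositive is always equivalent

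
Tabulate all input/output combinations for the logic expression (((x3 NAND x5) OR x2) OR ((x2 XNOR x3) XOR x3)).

x3 | x2 | x5 | Output
---------------------
0 | 0 | 0 | 1
0 | 0 | 1 | 1
0 | 1 | 0 | 1
0 | 1 | 1 | 1
1 | 0 | 0 | 1
1 | 0 | 1 | 1
1 | 1 | 0 | 1
1 | 1 | 1 | 1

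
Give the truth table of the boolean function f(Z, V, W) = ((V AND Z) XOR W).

Z | V | W | Output
------------------
0 | 0 | 0 | 0
0 | 0 | 1 | 1
0 | 1 | 0 | 0
0 | 1 | 1 | 1
1 | 0 | 0 | 0
1 | 0 | 1 | 1
1 | 1 | 0 | 1
1 | 1 | 1 | 0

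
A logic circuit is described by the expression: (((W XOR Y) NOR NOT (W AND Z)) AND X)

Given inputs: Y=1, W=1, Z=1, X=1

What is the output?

Substituting: (((1 XOR 1) NOR NOT (1 AND 1)) AND 1)
= 1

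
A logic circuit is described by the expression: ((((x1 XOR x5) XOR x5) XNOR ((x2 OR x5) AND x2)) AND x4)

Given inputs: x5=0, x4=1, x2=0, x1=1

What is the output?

Substituting: ((((1 XOR 0) XOR 0) XNOR ((0 OR 0) AND 0)) AND 1)
= 0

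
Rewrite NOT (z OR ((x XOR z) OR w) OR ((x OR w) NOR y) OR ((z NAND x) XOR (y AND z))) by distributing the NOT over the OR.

NOT z AND NOT ((x XOR z) OR w) AND NOT ((x OR w) NOR y) AND NOT ((z NAND x) XOR (y AND z))
De Morgan's: NOT(OR of terms) = AND of negations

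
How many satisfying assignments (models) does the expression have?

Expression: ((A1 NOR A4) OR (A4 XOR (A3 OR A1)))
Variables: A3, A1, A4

Satisfying assignments: (0,0,0), (0,0,1), (0,1,0), (1,0,0), (1,1,0)
Count: 5 out of 8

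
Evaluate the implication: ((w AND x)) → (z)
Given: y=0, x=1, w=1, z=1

Antecedent ((w AND x)) = 1; consequent (z) = 1.
1 → 1 = 1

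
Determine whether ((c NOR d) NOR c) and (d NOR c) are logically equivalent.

No. Counterexample: with d=0, c=0, Expression 1 = 0 but Expression 2 = 1.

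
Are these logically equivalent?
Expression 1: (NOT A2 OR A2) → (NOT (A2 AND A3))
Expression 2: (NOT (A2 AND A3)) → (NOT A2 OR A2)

No, Converse is not equivalent to original (counterexample: A3=1, A2=1)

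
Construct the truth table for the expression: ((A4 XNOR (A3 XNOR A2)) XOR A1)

A2 | A1 | A3 | A4 | Output
--------------------------
0 | 0 | 0 | 0 | 0
0 | 0 | 0 | 1 | 1
0 | 0 | 1 | 0 | 1
0 | 0 | 1 | 1 | 0
0 | 1 | 0 | 0 | 1
0 | 1 | 0 | 1 | 0
0 | 1 | 1 | 0 | 0
0 | 1 | 1 | 1 | 1
1 | 0 | 0 | 0 | 1
1 | 0 | 0 | 1 | 0
1 | 0 | 1 | 0 | 0
1 | 0 | 1 | 1 | 1
1 | 1 | 0 | 0 | 0
1 | 1 | 0 | 1 | 1
1 | 1 | 1 | 0 | 1
1 | 1 | 1 | 1 | 0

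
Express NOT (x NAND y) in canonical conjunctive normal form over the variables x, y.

(x OR y) AND (x OR NOT y) AND (NOT x OR y)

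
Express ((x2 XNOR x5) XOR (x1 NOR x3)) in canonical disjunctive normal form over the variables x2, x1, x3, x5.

(NOT x2 AND NOT x1 AND NOT x3 AND x5) OR (NOT x2 AND NOT x1 AND x3 AND NOT x5) OR (NOT x2 AND x1 AND NOT x3 AND NOT x5) OR (NOT x2 AND x1 AND x3 AND NOT x5) OR (x2 AND NOT x1 AND NOT x3 AND NOT x5) OR (x2 AND NOT x1 AND x3 AND x5) OR (x2 AND x1 AND NOT x3 AND x5) OR (x2 AND x1 AND x3 AND x5)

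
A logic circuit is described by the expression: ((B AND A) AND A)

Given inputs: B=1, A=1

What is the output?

Substituting: ((1 AND 1) AND 1)
= 1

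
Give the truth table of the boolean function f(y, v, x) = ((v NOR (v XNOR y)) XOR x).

y | v | x | Output
------------------
0 | 0 | 0 | 0
0 | 0 | 1 | 1
0 | 1 | 0 | 0
0 | 1 | 1 | 1
1 | 0 | 0 | 1
1 | 0 | 1 | 0
1 | 1 | 0 | 0
1 | 1 | 1 | 1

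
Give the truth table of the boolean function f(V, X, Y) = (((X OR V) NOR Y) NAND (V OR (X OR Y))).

V | X | Y | Output
------------------
0 | 0 | 0 | 1
0 | 0 | 1 | 1
0 | 1 | 0 | 1
0 | 1 | 1 | 1
1 | 0 | 0 | 1
1 | 0 | 1 | 1
1 | 1 | 0 | 1
1 | 1 | 1 | 1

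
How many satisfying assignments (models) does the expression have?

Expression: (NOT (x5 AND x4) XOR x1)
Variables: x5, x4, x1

Satisfying assignments: (0,0,0), (0,1,0), (1,0,0), (1,1,1)
Count: 4 out of 8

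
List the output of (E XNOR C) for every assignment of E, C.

E | C | Output
--------------
0 | 0 | 1
0 | 1 | 0
1 | 0 | 0
1 | 1 | 1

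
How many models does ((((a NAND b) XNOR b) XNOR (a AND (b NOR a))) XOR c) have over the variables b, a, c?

Satisfying assignments: (0,0,0), (0,1,0), (1,0,1), (1,1,0)
Count: 4 out of 8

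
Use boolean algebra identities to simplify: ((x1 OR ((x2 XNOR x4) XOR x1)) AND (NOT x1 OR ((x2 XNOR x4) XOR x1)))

By distribution ((E OR v) AND (E OR NOT v) = E):
= ((x2 XNOR x4) XOR x1)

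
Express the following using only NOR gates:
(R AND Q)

((R NOR R) NOR (Q NOR Q))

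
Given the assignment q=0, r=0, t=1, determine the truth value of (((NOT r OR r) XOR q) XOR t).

Substituting: (((NOT 0 OR 0) XOR 0) XOR 1)
= 0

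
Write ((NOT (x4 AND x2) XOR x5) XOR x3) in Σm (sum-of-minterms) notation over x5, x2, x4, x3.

Σm(0, 2, 4, 7, 9, 11, 13, 14) = (NOT x5 AND NOT x2 AND NOT x4 AND NOT x3) OR (NOT x5 AND NOT x2 AND x4 AND NOT x3) OR (NOT x5 AND x2 AND NOT x4 AND NOT x3) OR (NOT x5 AND x2 AND x4 AND x3) OR (x5 AND NOT x2 AND NOT x4 AND x3) OR (x5 AND NOT x2 AND x4 AND x3) OR (x5 AND x2 AND NOT x4 AND x3) OR (x5 AND x2 AND x4 AND NOT x3)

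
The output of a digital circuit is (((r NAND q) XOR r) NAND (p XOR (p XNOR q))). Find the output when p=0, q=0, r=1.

Substituting: (((1 NAND 0) XOR 1) NAND (0 XOR (0 XNOR 0)))
= 1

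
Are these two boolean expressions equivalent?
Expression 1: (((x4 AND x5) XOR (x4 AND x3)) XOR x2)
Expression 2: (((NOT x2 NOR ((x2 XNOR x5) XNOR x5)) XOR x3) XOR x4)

No. Counterexample: with x3=0, x4=0, x5=0, x2=1, Expression 1 = 1 but Expression 2 = 0.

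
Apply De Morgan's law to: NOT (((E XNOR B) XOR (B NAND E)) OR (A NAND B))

NOT ((E XNOR B) XOR (B NAND E)) AND NOT (A NAND B)
De Morgan's: NOT(OR of terms) = AND of negations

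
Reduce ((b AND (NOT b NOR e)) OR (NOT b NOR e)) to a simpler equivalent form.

By absorption (E OR (E AND v) = E):
= (NOT b NOR e)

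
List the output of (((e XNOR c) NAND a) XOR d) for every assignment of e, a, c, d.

e | a | c | d | Output
----------------------
0 | 0 | 0 | 0 | 1
0 | 0 | 0 | 1 | 0
0 | 0 | 1 | 0 | 1
0 | 0 | 1 | 1 | 0
0 | 1 | 0 | 0 | 0
0 | 1 | 0 | 1 | 1
0 | 1 | 1 | 0 | 1
0 | 1 | 1 | 1 | 0
1 | 0 | 0 | 0 | 1
1 | 0 | 0 | 1 | 0
1 | 0 | 1 | 0 | 1
1 | 0 | 1 | 1 | 0
1 | 1 | 0 | 0 | 1
1 | 1 | 0 | 1 | 0
1 | 1 | 1 | 0 | 0
1 | 1 | 1 | 1 | 1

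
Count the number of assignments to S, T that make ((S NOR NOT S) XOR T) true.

Satisfying assignments: (0,1), (1,1)
Count: 2 out of 4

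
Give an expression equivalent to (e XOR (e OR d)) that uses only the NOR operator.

((((e NOR ((e NOR d) NOR (e NOR d))) NOR (e NOR ((e NOR d) NOR (e NOR d)))) NOR ((e NOR ((e NOR d) NOR (e NOR d))) NOR (e NOR ((e NOR d) NOR (e NOR d))))) NOR ((((e NOR e) NOR (((e NOR d) NOR (e NOR d)) NOR ((e NOR d) NOR (e NOR d)))) NOR ((e NOR e) NOR (((e NOR d) NOR (e NOR d)) NOR ((e NOR d) NOR (e NOR d))))) NOR (((e NOR e) NOR (((e NOR d) NOR (e NOR d)) NOR ((e NOR d) NOR (e NOR d)))) NOR ((e NOR e) NOR (((e NOR d) NOR (e NOR d)) NOR ((e NOR d) NOR (e NOR d)))))))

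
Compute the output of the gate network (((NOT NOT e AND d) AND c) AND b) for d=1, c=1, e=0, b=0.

Substituting: (((NOT NOT 0 AND 1) AND 1) AND 0)
= 0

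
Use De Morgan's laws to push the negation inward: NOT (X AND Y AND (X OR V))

NOT X OR NOT Y OR NOT (X OR V)
De Morgan's: NOT(AND of terms) = OR of negations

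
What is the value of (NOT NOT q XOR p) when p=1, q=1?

Substituting: (NOT NOT 1 XOR 1)
= 0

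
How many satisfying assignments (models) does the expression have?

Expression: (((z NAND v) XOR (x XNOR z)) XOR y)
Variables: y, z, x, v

Satisfying assignments: (0,0,1,0), (0,0,1,1), (0,1,0,0), (0,1,1,1), (1,0,0,0), (1,0,0,1), (1,1,0,1), (1,1,1,0)
Count: 8 out of 16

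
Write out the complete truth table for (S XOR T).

T | S | Output
--------------
0 | 0 | 0
0 | 1 | 1
1 | 0 | 1
1 | 1 | 0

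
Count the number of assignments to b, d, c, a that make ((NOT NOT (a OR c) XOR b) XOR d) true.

Satisfying assignments: (0,0,0,1), (0,0,1,0), (0,0,1,1), (0,1,0,0), (1,0,0,0), (1,1,0,1), (1,1,1,0), (1,1,1,1)
Count: 8 out of 16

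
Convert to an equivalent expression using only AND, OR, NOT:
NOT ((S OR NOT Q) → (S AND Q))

(S OR NOT Q) AND NOT (S AND Q)
(Negated implication: NOT(A → B) = A AND NOT B)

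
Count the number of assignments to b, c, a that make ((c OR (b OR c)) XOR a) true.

Satisfying assignments: (0,0,1), (0,1,0), (1,0,0), (1,1,0)
Count: 4 out of 8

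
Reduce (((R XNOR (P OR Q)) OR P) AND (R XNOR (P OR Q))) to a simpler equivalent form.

By absorption (E AND (E OR v) = E):
= (R XNOR (P OR Q))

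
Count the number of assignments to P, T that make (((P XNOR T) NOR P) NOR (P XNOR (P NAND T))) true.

Satisfying assignments: (0,0), (1,1)
Count: 2 out of 4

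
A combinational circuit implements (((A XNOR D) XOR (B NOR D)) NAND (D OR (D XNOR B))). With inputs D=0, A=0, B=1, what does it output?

Substituting: (((0 XNOR 0) XOR (1 NOR 0)) NAND (0 OR (0 XNOR 1)))
= 1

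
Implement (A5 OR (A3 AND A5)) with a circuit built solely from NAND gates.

((A5 NAND A5) NAND (((A3 NAND A5) NAND (A3 NAND A5)) NAND ((A3 NAND A5) NAND (A3 NAND A5))))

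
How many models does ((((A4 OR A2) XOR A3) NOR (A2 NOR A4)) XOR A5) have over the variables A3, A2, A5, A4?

Satisfying assignments: (0,0,1,0), (0,0,1,1), (0,1,1,0), (0,1,1,1), (1,0,0,1), (1,0,1,0), (1,1,0,0), (1,1,0,1)
Count: 8 out of 16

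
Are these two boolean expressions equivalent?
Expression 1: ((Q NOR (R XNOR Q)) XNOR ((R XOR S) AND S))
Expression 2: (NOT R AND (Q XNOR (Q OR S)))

No. Counterexample: with Q=1, R=0, S=1, Expression 1 = 0 but Expression 2 = 1.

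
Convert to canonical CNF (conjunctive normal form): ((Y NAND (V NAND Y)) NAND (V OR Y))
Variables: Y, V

(Y OR NOT V) AND (NOT Y OR NOT V)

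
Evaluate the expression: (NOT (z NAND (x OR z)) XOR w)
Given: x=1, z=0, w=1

Substituting: (NOT (0 NAND (1 OR 0)) XOR 1)
= 1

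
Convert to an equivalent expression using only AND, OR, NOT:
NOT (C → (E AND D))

C AND NOT (E AND D)
(Negated implication: NOT(A → B) = A AND NOT B)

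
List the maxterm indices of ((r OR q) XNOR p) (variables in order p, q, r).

ΠM(1, 2, 3, 4) = (p OR q OR NOT r) AND (p OR NOT q OR r) AND (p OR NOT q OR NOT r) AND (NOT p OR q OR r)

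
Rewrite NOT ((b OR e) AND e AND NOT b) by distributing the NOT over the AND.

NOT (b OR e) OR NOT e OR b
De Morgan's: NOT(AND of terms) = OR of negations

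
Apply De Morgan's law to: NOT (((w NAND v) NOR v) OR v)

NOT ((w NAND v) NOR v) AND NOT v
De Morgan's: NOT(OR of terms) = AND of negations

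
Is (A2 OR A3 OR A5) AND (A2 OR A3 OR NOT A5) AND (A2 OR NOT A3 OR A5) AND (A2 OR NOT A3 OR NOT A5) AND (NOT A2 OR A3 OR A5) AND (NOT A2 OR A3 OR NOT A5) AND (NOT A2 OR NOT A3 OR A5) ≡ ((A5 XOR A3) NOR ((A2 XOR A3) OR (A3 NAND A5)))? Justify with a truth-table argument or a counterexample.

Yes, they are equivalent — the two output columns agree on all 8 assignments:
A2 | A3 | A5 | Expression 1 | Expression 2
------------------------------------------
0 | 0 | 0 | 0 | 0
0 | 0 | 1 | 0 | 0
0 | 1 | 0 | 0 | 0
0 | 1 | 1 | 0 | 0
1 | 0 | 0 | 0 | 0
1 | 0 | 1 | 0 | 0
1 | 1 | 0 | 0 | 0
1 | 1 | 1 | 1 | 1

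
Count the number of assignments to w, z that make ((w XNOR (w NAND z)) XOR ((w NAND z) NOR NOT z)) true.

Satisfying assignments: (1,0), (1,1)
Count: 2 out of 4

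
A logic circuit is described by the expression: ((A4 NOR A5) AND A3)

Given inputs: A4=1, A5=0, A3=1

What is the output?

Substituting: ((1 NOR 0) AND 1)
= 0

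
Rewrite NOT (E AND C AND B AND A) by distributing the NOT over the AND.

NOT E OR NOT C OR NOT B OR NOT A
De Morgan's: NOT(AND of terms) = OR of negations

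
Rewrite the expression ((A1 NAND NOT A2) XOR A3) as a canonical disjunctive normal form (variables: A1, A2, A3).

(NOT A1 AND NOT A2 AND NOT A3) OR (NOT A1 AND A2 AND NOT A3) OR (A1 AND NOT A2 AND A3) OR (A1 AND A2 AND NOT A3)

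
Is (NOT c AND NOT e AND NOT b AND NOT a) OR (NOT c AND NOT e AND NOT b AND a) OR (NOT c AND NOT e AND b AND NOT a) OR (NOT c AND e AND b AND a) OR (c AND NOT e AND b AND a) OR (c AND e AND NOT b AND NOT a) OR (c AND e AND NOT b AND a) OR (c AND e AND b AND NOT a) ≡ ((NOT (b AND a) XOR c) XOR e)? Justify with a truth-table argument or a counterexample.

Yes, they are equivalent — the two output columns agree on all 16 assignments:
c | e | b | a | Expression 1 | Expression 2
-------------------------------------------
0 | 0 | 0 | 0 | 1 | 1
0 | 0 | 0 | 1 | 1 | 1
0 | 0 | 1 | 0 | 1 | 1
0 | 0 | 1 | 1 | 0 | 0
0 | 1 | 0 | 0 | 0 | 0
0 | 1 | 0 | 1 | 0 | 0
0 | 1 | 1 | 0 | 0 | 0
0 | 1 | 1 | 1 | 1 | 1
1 | 0 | 0 | 0 | 0 | 0
1 | 0 | 0 | 1 | 0 | 0
1 | 0 | 1 | 0 | 0 | 0
1 | 0 | 1 | 1 | 1 | 1
1 | 1 | 0 | 0 | 1 | 1
1 | 1 | 0 | 1 | 1 | 1
1 | 1 | 1 | 0 | 1 | 1
1 | 1 | 1 | 1 | 0 | 0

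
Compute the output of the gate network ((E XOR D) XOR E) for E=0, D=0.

Substituting: ((0 XOR 0) XOR 0)
= 0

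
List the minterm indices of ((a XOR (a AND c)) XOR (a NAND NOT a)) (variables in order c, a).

Σm(0, 2, 3) = (NOT c AND NOT a) OR (c AND NOT a) OR (c AND a)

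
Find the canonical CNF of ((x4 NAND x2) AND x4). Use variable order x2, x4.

(x2 OR x4) AND (NOT x2 OR x4) AND (NOT x2 OR NOT x4)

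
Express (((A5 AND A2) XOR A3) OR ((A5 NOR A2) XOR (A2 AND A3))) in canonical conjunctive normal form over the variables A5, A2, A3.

(A5 OR NOT A2 OR A3) AND (NOT A5 OR A2 OR A3)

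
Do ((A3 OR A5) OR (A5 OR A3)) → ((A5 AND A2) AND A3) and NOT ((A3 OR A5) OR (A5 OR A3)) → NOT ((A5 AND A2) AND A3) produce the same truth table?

No, Inverse is not equivalent to original (counterexample: A3=0, A2=0, A5=1)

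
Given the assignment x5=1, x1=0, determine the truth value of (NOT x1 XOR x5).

Substituting: (NOT 0 XOR 1)
= 0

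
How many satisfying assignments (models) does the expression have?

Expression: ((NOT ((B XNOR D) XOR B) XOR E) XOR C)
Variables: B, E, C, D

Satisfying assignments: (0,0,0,1), (0,0,1,0), (0,1,0,0), (0,1,1,1), (1,0,0,1), (1,0,1,0), (1,1,0,0), (1,1,1,1)
Count: 8 out of 16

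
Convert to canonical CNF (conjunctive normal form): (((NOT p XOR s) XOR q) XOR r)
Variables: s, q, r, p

(s OR q OR r OR NOT p) AND (s OR q OR NOT r OR p) AND (s OR NOT q OR r OR p) AND (s OR NOT q OR NOT r OR NOT p) AND (NOT s OR q OR r OR p) AND (NOT s OR q OR NOT r OR NOT p) AND (NOT s OR NOT q OR r OR NOT p) AND (NOT s OR NOT q OR NOT r OR p)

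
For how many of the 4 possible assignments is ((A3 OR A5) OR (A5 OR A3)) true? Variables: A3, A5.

Satisfying assignments: (0,1), (1,0), (1,1)
Count: 3 out of 4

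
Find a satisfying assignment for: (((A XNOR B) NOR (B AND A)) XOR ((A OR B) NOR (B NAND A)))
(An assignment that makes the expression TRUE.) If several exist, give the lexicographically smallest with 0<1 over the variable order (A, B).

A=0, B=1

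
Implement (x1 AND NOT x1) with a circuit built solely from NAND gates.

((x1 NAND (x1 NAND x1)) NAND (x1 NAND (x1 NAND x1)))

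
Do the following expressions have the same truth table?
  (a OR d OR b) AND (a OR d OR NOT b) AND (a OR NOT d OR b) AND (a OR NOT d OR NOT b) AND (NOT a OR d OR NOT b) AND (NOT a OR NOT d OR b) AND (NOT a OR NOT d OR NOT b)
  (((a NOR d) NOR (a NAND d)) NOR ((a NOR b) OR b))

Yes, they are equivalent — the two output columns agree on all 8 assignments:
a | d | b | Expression 1 | Expression 2
---------------------------------------
0 | 0 | 0 | 0 | 0
0 | 0 | 1 | 0 | 0
0 | 1 | 0 | 0 | 0
0 | 1 | 1 | 0 | 0
1 | 0 | 0 | 1 | 1
1 | 0 | 1 | 0 | 0
1 | 1 | 0 | 0 | 0
1 | 1 | 1 | 0 | 0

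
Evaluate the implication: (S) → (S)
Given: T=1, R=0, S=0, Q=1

Antecedent (S) = 0; consequent (S) = 0.
0 → 0 = 1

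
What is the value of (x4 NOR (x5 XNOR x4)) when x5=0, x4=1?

Substituting: (1 NOR (0 XNOR 1))
= 0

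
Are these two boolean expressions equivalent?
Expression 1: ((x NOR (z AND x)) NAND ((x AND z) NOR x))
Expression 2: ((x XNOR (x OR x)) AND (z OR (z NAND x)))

No. Counterexample: with x=0, z=0, Expression 1 = 0 but Expression 2 = 1.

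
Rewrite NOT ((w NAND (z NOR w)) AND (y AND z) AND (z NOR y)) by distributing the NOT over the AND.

NOT (w NAND (z NOR w)) OR NOT (y AND z) OR NOT (z NOR y)
De Morgan's: NOT(AND of terms) = OR of negations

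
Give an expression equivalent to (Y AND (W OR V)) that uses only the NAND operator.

((Y NAND ((W NAND W) NAND (V NAND V))) NAND (Y NAND ((W NAND W) NAND (V NAND V))))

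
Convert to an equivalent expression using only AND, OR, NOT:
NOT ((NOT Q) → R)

(NOT Q) AND NOT R
(Negated implication: NOT(A → B) = A AND NOT B)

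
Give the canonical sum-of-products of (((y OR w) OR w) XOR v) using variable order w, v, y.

Σm(1, 2, 4, 5) = (NOT w AND NOT v AND y) OR (NOT w AND v AND NOT y) OR (w AND NOT v AND NOT y) OR (w AND NOT v AND y)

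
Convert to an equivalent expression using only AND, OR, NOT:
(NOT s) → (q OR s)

s OR (q OR s)
(Implication elimination: A → B = NOT A OR B)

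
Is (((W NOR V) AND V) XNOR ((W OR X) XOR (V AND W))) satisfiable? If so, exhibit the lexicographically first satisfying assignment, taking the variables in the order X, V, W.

X=0, V=0, W=0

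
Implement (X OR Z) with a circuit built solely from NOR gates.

((X NOR Z) NOR (X NOR Z))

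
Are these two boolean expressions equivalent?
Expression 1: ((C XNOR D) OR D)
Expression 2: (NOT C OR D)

Yes, they are equivalent — the two output columns agree on all 4 assignments:
C | D | Expression 1 | Expression 2
-----------------------------------
0 | 0 | 1 | 1
0 | 1 | 1 | 1
1 | 0 | 0 | 0
1 | 1 | 1 | 1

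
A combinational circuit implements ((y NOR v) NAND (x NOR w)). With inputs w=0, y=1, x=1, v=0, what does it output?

Substituting: ((1 NOR 0) NAND (1 NOR 0))
= 1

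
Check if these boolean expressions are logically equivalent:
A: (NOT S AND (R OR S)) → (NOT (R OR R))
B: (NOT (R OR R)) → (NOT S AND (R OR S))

No, Converse is not equivalent to original (counterexample: S=0, R=0)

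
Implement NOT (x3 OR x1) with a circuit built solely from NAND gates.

(((x3 NAND x3) NAND (x1 NAND x1)) NAND ((x3 NAND x3) NAND (x1 NAND x1)))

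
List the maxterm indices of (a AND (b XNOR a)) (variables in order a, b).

ΠM(0, 1, 2) = (a OR b) AND (a OR NOT b) AND (NOT a OR b)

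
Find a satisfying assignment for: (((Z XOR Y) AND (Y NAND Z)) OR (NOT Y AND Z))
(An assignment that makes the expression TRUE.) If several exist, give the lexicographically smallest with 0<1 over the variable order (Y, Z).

Y=0, Z=1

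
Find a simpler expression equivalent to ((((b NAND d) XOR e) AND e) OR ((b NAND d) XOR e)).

By absorption (E OR (E AND v) = E):
= ((b NAND d) XOR e)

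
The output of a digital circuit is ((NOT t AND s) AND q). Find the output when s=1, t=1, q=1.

Substituting: ((NOT 1 AND 1) AND 1)
= 0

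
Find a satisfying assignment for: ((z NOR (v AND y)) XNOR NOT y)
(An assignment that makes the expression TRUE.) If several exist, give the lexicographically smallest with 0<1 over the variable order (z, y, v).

z=0, y=0, v=0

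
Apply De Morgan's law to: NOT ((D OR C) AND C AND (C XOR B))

NOT (D OR C) OR NOT C OR NOT (C XOR B)
De Morgan's: NOT(AND of terms) = OR of negations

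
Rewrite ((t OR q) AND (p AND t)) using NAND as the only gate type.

((((t NAND t) NAND (q NAND q)) NAND ((p NAND t) NAND (p NAND t))) NAND (((t NAND t) NAND (q NAND q)) NAND ((p NAND t) NAND (p NAND t))))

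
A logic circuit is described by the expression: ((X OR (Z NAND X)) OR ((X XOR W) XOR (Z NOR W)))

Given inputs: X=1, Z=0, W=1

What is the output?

Substituting: ((1 OR (0 NAND 1)) OR ((1 XOR 1) XOR (0 NOR 1)))
= 1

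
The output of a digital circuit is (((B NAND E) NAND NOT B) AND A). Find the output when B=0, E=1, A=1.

Substituting: (((0 NAND 1) NAND NOT 0) AND 1)
= 0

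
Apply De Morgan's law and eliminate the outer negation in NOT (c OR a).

NOT c AND NOT a
De Morgan's: NOT(OR of terms) = AND of negations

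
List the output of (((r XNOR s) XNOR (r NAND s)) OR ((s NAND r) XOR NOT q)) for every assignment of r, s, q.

r | s | q | Output
------------------
0 | 0 | 0 | 1
0 | 0 | 1 | 1
0 | 1 | 0 | 0
0 | 1 | 1 | 1
1 | 0 | 0 | 0
1 | 0 | 1 | 1
1 | 1 | 0 | 1
1 | 1 | 1 | 0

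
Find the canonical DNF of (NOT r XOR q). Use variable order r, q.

(NOT r AND NOT q) OR (r AND q)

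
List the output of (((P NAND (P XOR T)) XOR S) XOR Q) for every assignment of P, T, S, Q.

P | T | S | Q | Output
----------------------
0 | 0 | 0 | 0 | 1
0 | 0 | 0 | 1 | 0
0 | 0 | 1 | 0 | 0
0 | 0 | 1 | 1 | 1
0 | 1 | 0 | 0 | 1
0 | 1 | 0 | 1 | 0
0 | 1 | 1 | 0 | 0
0 | 1 | 1 | 1 | 1
1 | 0 | 0 | 0 | 0
1 | 0 | 0 | 1 | 1
1 | 0 | 1 | 0 | 1
1 | 0 | 1 | 1 | 0
1 | 1 | 0 | 0 | 1
1 | 1 | 0 | 1 | 0
1 | 1 | 1 | 0 | 0
1 | 1 | 1 | 1 | 1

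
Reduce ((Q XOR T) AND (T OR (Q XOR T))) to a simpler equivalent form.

By absorption (E AND (E OR v) = E):
= (Q XOR T)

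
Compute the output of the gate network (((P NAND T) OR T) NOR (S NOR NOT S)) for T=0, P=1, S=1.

Substituting: (((1 NAND 0) OR 0) NOR (1 NOR NOT 1))
= 0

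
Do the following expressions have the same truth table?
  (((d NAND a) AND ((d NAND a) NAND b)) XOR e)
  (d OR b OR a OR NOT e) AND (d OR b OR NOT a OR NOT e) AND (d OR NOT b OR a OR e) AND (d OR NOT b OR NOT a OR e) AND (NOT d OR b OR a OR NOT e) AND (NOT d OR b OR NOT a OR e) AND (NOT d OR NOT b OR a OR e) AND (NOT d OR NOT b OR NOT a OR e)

Yes, they are equivalent — the two output columns agree on all 16 assignments:
d | b | a | e | Expression 1 | Expression 2
-------------------------------------------
0 | 0 | 0 | 0 | 1 | 1
0 | 0 | 0 | 1 | 0 | 0
0 | 0 | 1 | 0 | 1 | 1
0 | 0 | 1 | 1 | 0 | 0
0 | 1 | 0 | 0 | 0 | 0
0 | 1 | 0 | 1 | 1 | 1
0 | 1 | 1 | 0 | 0 | 0
0 | 1 | 1 | 1 | 1 | 1
1 | 0 | 0 | 0 | 1 | 1
1 | 0 | 0 | 1 | 0 | 0
1 | 0 | 1 | 0 | 0 | 0
1 | 0 | 1 | 1 | 1 | 1
1 | 1 | 0 | 0 | 0 | 0
1 | 1 | 0 | 1 | 1 | 1
1 | 1 | 1 | 0 | 0 | 0
1 | 1 | 1 | 1 | 1 | 1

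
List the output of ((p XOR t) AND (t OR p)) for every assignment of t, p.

t | p | Output
--------------
0 | 0 | 0
0 | 1 | 1
1 | 0 | 1
1 | 1 | 0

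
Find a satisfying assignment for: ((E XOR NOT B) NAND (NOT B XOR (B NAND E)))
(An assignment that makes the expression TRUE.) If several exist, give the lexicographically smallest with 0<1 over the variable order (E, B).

E=0, B=0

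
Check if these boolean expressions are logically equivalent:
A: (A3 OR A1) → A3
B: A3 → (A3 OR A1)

No, Converse is not equivalent to original (counterexample: A3=0, A1=1, A5=0)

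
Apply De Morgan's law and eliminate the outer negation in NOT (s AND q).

NOT s OR NOT q
De Morgan's: NOT(AND of terms) = OR of negations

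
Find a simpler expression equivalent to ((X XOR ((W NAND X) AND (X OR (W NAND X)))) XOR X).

By XOR self-cancellation ((E XOR v) XOR v = E) then absorption (E AND (E OR v) = E):
= (W NAND X)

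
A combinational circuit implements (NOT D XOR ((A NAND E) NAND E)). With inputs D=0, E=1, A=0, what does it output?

Substituting: (NOT 0 XOR ((0 NAND 1) NAND 1))
= 1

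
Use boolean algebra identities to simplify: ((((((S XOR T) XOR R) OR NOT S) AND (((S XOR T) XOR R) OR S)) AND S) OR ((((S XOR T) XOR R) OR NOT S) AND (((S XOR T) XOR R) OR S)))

By absorption (E OR (E AND v) = E) then distribution ((E OR v) AND (E OR NOT v) = E):
= ((S XOR T) XOR R)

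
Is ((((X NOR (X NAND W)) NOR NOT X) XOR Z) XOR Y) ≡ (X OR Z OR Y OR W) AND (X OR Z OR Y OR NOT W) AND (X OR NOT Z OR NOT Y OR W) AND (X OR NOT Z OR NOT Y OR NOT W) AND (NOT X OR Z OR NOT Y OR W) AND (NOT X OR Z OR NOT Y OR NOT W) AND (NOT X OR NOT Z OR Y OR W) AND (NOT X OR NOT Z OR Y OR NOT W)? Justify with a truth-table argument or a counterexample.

Yes, they are equivalent — the two output columns agree on all 16 assignments:
X | Z | Y | W | Expression 1 | Expression 2
-------------------------------------------
0 | 0 | 0 | 0 | 0 | 0
0 | 0 | 0 | 1 | 0 | 0
0 | 0 | 1 | 0 | 1 | 1
0 | 0 | 1 | 1 | 1 | 1
0 | 1 | 0 | 0 | 1 | 1
0 | 1 | 0 | 1 | 1 | 1
0 | 1 | 1 | 0 | 0 | 0
0 | 1 | 1 | 1 | 0 | 0
1 | 0 | 0 | 0 | 1 | 1
1 | 0 | 0 | 1 | 1 | 1
1 | 0 | 1 | 0 | 0 | 0
1 | 0 | 1 | 1 | 0 | 0
1 | 1 | 0 | 0 | 0 | 0
1 | 1 | 0 | 1 | 0 | 0
1 | 1 | 1 | 0 | 1 | 1
1 | 1 | 1 | 1 | 1 | 1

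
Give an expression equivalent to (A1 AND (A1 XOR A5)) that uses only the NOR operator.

((A1 NOR A1) NOR (((((A1 NOR A5) NOR (A1 NOR A5)) NOR ((A1 NOR A5) NOR (A1 NOR A5))) NOR ((((A1 NOR A1) NOR (A5 NOR A5)) NOR ((A1 NOR A1) NOR (A5 NOR A5))) NOR (((A1 NOR A1) NOR (A5 NOR A5)) NOR ((A1 NOR A1) NOR (A5 NOR A5))))) NOR ((((A1 NOR A5) NOR (A1 NOR A5)) NOR ((A1 NOR A5) NOR (A1 NOR A5))) NOR ((((A1 NOR A1) NOR (A5 NOR A5)) NOR ((A1 NOR A1) NOR (A5 NOR A5))) NOR (((A1 NOR A1) NOR (A5 NOR A5)) NOR ((A1 NOR A1) NOR (A5 NOR A5)))))))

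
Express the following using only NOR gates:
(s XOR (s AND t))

((((s NOR ((s NOR s) NOR (t NOR t))) NOR (s NOR ((s NOR s) NOR (t NOR t)))) NOR ((s NOR ((s NOR s) NOR (t NOR t))) NOR (s NOR ((s NOR s) NOR (t NOR t))))) NOR ((((s NOR s) NOR (((s NOR s) NOR (t NOR t)) NOR ((s NOR s) NOR (t NOR t)))) NOR ((s NOR s) NOR (((s NOR s) NOR (t NOR t)) NOR ((s NOR s) NOR (t NOR t))))) NOR (((s NOR s) NOR (((s NOR s) NOR (t NOR t)) NOR ((s NOR s) NOR (t NOR t)))) NOR ((s NOR s) NOR (((s NOR s) NOR (t NOR t)) NOR ((s NOR s) NOR (t NOR t)))))))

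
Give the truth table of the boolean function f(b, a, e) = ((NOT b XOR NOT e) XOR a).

b | a | e | Output
------------------
0 | 0 | 0 | 0
0 | 0 | 1 | 1
0 | 1 | 0 | 1
0 | 1 | 1 | 0
1 | 0 | 0 | 1
1 | 0 | 1 | 0
1 | 1 | 0 | 0
1 | 1 | 1 | 1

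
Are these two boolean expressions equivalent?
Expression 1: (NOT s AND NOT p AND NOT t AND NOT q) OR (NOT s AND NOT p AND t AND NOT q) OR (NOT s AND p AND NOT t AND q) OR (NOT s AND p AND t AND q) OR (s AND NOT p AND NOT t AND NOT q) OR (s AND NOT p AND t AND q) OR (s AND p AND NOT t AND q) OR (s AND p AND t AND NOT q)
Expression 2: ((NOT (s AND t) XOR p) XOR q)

Yes, they are equivalent — the two output columns agree on all 16 assignments:
s | p | t | q | Expression 1 | Expression 2
-------------------------------------------
0 | 0 | 0 | 0 | 1 | 1
0 | 0 | 0 | 1 | 0 | 0
0 | 0 | 1 | 0 | 1 | 1
0 | 0 | 1 | 1 | 0 | 0
0 | 1 | 0 | 0 | 0 | 0
0 | 1 | 0 | 1 | 1 | 1
0 | 1 | 1 | 0 | 0 | 0
0 | 1 | 1 | 1 | 1 | 1
1 | 0 | 0 | 0 | 1 | 1
1 | 0 | 0 | 1 | 0 | 0
1 | 0 | 1 | 0 | 0 | 0
1 | 0 | 1 | 1 | 1 | 1
1 | 1 | 0 | 0 | 0 | 0
1 | 1 | 0 | 1 | 1 | 1
1 | 1 | 1 | 0 | 1 | 1
1 | 1 | 1 | 1 | 0 | 0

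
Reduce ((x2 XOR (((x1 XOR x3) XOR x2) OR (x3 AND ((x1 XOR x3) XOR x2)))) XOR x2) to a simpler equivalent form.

By XOR self-cancellation ((E XOR v) XOR v = E) then absorption (E OR (E AND v) = E):
= ((x1 XOR x3) XOR x2)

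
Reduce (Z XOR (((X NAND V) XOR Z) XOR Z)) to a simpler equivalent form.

By XOR self-cancellation ((E XOR v) XOR v = E):
= ((X NAND V) XOR Z)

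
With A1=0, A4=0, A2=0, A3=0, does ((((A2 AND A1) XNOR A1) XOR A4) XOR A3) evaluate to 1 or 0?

Substituting: ((((0 AND 0) XNOR 0) XOR 0) XOR 0)
= 1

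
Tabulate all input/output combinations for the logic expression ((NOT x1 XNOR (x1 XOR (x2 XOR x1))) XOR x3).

x2 | x1 | x3 | Output
---------------------
0 | 0 | 0 | 0
0 | 0 | 1 | 1
0 | 1 | 0 | 1
0 | 1 | 1 | 0
1 | 0 | 0 | 1
1 | 0 | 1 | 0
1 | 1 | 0 | 0
1 | 1 | 1 | 1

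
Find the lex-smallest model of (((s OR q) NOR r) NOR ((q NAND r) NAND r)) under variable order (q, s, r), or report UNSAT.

q=0, s=0, r=1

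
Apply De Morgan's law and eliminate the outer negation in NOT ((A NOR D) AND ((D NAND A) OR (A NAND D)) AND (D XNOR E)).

NOT (A NOR D) OR NOT ((D NAND A) OR (A NAND D)) OR NOT (D XNOR E)
De Morgan's: NOT(AND of terms) = OR of negations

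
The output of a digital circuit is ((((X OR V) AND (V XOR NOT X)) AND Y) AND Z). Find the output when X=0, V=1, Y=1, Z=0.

Substituting: ((((0 OR 1) AND (1 XOR NOT 0)) AND 1) AND 0)
= 0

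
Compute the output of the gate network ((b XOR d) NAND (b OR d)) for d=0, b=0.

Substituting: ((0 XOR 0) NAND (0 OR 0))
= 1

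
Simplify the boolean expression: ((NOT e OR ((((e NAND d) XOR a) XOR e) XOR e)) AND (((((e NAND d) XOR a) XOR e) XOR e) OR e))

By distribution ((E OR v) AND (E OR NOT v) = E) then XOR self-cancellation ((E XOR v) XOR v = E):
= ((e NAND d) XOR a)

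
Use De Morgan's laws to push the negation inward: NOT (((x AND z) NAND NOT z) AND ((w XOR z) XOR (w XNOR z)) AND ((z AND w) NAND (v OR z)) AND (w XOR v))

NOT ((x AND z) NAND NOT z) OR NOT ((w XOR z) XOR (w XNOR z)) OR NOT ((z AND w) NAND (v OR z)) OR NOT (w XOR v)
De Morgan's: NOT(AND of terms) = OR of negations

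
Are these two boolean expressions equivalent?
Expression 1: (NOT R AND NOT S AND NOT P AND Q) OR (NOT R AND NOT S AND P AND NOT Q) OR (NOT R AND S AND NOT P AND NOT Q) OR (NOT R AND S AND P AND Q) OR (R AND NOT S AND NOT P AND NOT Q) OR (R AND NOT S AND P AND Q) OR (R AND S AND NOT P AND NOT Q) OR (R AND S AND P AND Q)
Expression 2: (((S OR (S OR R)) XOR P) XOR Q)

Yes, they are equivalent — the two output columns agree on all 16 assignments:
R | S | P | Q | Expression 1 | Expression 2
-------------------------------------------
0 | 0 | 0 | 0 | 0 | 0
0 | 0 | 0 | 1 | 1 | 1
0 | 0 | 1 | 0 | 1 | 1
0 | 0 | 1 | 1 | 0 | 0
0 | 1 | 0 | 0 | 1 | 1
0 | 1 | 0 | 1 | 0 | 0
0 | 1 | 1 | 0 | 0 | 0
0 | 1 | 1 | 1 | 1 | 1
1 | 0 | 0 | 0 | 1 | 1
1 | 0 | 0 | 1 | 0 | 0
1 | 0 | 1 | 0 | 0 | 0
1 | 0 | 1 | 1 | 1 | 1
1 | 1 | 0 | 0 | 1 | 1
1 | 1 | 0 | 1 | 0 | 0
1 | 1 | 1 | 0 | 0 | 0
1 | 1 | 1 | 1 | 1 | 1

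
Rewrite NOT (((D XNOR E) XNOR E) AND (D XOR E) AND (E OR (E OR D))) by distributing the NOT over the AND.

NOT ((D XNOR E) XNOR E) OR NOT (D XOR E) OR NOT (E OR (E OR D))
De Morgan's: NOT(AND of terms) = OR of negations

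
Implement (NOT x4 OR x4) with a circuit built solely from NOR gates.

(((x4 NOR x4) NOR x4) NOR ((x4 NOR x4) NOR x4))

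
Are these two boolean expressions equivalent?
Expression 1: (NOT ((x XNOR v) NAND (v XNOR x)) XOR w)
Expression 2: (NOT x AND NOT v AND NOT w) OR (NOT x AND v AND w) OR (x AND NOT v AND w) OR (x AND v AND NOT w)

Yes, they are equivalent — the two output columns agree on all 8 assignments:
x | v | w | Expression 1 | Expression 2
---------------------------------------
0 | 0 | 0 | 1 | 1
0 | 0 | 1 | 0 | 0
0 | 1 | 0 | 0 | 0
0 | 1 | 1 | 1 | 1
1 | 0 | 0 | 0 | 0
1 | 0 | 1 | 1 | 1
1 | 1 | 0 | 1 | 1
1 | 1 | 1 | 0 | 0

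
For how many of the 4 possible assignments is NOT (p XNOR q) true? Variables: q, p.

Satisfying assignments: (0,1), (1,0)
Count: 2 out of 4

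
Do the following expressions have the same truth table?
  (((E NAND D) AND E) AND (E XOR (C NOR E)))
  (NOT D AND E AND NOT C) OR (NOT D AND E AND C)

Yes, they are equivalent — the two output columns agree on all 8 assignments:
D | E | C | Expression 1 | Expression 2
---------------------------------------
0 | 0 | 0 | 0 | 0
0 | 0 | 1 | 0 | 0
0 | 1 | 0 | 1 | 1
0 | 1 | 1 | 1 | 1
1 | 0 | 0 | 0 | 0
1 | 0 | 1 | 0 | 0
1 | 1 | 0 | 0 | 0
1 | 1 | 1 | 0 | 0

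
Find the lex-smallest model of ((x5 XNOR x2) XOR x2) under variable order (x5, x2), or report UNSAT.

x5=0, x2=0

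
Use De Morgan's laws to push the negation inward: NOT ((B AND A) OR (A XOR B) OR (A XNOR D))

NOT (B AND A) AND NOT (A XOR B) AND NOT (A XNOR D)
De Morgan's: NOT(OR of terms) = AND of negations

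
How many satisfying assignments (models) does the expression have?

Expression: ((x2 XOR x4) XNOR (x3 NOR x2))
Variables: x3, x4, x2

Satisfying assignments: (0,1,0), (0,1,1), (1,0,0), (1,1,1)
Count: 4 out of 8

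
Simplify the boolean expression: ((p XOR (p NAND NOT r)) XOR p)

By XOR self-cancellation ((E XOR v) XOR v = E):
= (p NAND NOT r)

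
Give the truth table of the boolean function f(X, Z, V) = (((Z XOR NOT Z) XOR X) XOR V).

X | Z | V | Output
------------------
0 | 0 | 0 | 1
0 | 0 | 1 | 0
0 | 1 | 0 | 1
0 | 1 | 1 | 0
1 | 0 | 0 | 0
1 | 0 | 1 | 1
1 | 1 | 0 | 0
1 | 1 | 1 | 1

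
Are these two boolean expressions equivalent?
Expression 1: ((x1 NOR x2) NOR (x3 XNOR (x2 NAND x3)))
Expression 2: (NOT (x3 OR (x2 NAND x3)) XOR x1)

No. Counterexample: with x3=0, x1=0, x2=1, Expression 1 = 1 but Expression 2 = 0.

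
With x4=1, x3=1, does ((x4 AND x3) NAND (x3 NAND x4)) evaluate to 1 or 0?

Substituting: ((1 AND 1) NAND (1 NAND 1))
= 1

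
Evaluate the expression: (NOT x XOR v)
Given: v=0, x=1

Substituting: (NOT 1 XOR 0)
= 0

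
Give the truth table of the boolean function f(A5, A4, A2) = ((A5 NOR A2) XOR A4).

A5 | A4 | A2 | Output
---------------------
0 | 0 | 0 | 1
0 | 0 | 1 | 0
0 | 1 | 0 | 0
0 | 1 | 1 | 1
1 | 0 | 0 | 0
1 | 0 | 1 | 0
1 | 1 | 0 | 1
1 | 1 | 1 | 1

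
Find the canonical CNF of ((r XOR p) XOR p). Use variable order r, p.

(r OR p) AND (r OR NOT p)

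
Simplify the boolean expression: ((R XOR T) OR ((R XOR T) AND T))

By absorption (E OR (E AND v) = E):
= (R XOR T)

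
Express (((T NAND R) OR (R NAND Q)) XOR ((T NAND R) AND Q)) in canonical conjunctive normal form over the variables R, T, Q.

(R OR T OR NOT Q) AND (R OR NOT T OR NOT Q) AND (NOT R OR T OR NOT Q) AND (NOT R OR NOT T OR NOT Q)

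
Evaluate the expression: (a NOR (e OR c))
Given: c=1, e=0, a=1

Substituting: (1 NOR (0 OR 1))
= 0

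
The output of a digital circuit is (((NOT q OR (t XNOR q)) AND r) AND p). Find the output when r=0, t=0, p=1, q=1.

Substituting: (((NOT 1 OR (0 XNOR 1)) AND 0) AND 1)
= 0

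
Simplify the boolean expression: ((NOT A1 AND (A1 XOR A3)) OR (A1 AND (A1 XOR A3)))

By distribution ((E AND v) OR (E AND NOT v) = E):
= (A1 XOR A3)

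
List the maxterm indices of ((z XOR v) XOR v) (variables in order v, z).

ΠM(0, 2) = (v OR z) AND (NOT v OR z)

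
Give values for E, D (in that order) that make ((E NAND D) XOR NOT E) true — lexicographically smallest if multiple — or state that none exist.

E=1, D=0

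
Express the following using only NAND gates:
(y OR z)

((y NAND y) NAND (z NAND z))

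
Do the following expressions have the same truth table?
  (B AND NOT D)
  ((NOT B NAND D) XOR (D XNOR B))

Yes, they are equivalent — the two output columns agree on all 4 assignments:
B | D | Expression 1 | Expression 2
-----------------------------------
0 | 0 | 0 | 0
0 | 1 | 0 | 0
1 | 0 | 1 | 1
1 | 1 | 0 | 0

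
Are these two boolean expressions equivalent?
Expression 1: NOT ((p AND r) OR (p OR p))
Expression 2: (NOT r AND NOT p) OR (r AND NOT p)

Yes, they are equivalent — the two output columns agree on all 4 assignments:
r | p | Expression 1 | Expression 2
-----------------------------------
0 | 0 | 1 | 1
0 | 1 | 0 | 0
1 | 0 | 1 | 1
1 | 1 | 0 | 0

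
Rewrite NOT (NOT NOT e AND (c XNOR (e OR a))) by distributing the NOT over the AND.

NOT e OR NOT (c XNOR (e OR a))
De Morgan's: NOT(AND of terms) = OR of negations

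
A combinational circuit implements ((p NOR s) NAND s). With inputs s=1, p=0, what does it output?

Substituting: ((0 NOR 1) NAND 1)
= 1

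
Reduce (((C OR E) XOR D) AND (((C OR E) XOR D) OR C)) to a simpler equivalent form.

By absorption (E AND (E OR v) = E):
= ((C OR E) XOR D)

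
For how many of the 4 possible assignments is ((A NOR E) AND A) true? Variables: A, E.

No assignment satisfies the expression.
Count: 0 out of 4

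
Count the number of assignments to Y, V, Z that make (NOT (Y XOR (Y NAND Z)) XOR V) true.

Satisfying assignments: (0,1,0), (0,1,1), (1,0,0), (1,1,1)
Count: 4 out of 8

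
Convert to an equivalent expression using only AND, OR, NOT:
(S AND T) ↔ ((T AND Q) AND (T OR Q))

((S AND T) AND ((T AND Q) AND (T OR Q))) OR (NOT (S AND T) AND NOT ((T AND Q) AND (T OR Q)))
(Biconditional = both true or both false)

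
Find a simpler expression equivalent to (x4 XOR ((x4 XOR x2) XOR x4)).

By XOR self-cancellation ((E XOR v) XOR v = E):
= (x4 XOR x2)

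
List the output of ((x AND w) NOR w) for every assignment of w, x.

w | x | Output
--------------
0 | 0 | 1
0 | 1 | 1
1 | 0 | 0
1 | 1 | 0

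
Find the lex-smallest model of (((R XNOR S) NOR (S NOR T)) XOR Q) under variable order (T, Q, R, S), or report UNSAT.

T=0, Q=0, R=0, S=1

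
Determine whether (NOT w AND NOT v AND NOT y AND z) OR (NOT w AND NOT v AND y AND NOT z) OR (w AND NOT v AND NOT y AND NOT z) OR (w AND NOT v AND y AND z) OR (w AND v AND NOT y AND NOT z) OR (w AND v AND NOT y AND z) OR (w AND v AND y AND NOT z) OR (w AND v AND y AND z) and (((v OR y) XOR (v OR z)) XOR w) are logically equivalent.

Yes, they are equivalent — the two output columns agree on all 16 assignments:
w | v | y | z | Expression 1 | Expression 2
-------------------------------------------
0 | 0 | 0 | 0 | 0 | 0
0 | 0 | 0 | 1 | 1 | 1
0 | 0 | 1 | 0 | 1 | 1
0 | 0 | 1 | 1 | 0 | 0
0 | 1 | 0 | 0 | 0 | 0
0 | 1 | 0 | 1 | 0 | 0
0 | 1 | 1 | 0 | 0 | 0
0 | 1 | 1 | 1 | 0 | 0
1 | 0 | 0 | 0 | 1 | 1
1 | 0 | 0 | 1 | 0 | 0
1 | 0 | 1 | 0 | 0 | 0
1 | 0 | 1 | 1 | 1 | 1
1 | 1 | 0 | 0 | 1 | 1
1 | 1 | 0 | 1 | 1 | 1
1 | 1 | 1 | 0 | 1 | 1
1 | 1 | 1 | 1 | 1 | 1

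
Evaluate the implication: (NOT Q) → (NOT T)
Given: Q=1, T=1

Antecedent (NOT Q) = 0; consequent (NOT T) = 0.
0 → 0 = 1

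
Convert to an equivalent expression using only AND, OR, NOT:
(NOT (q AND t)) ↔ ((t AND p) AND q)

((NOT (q AND t)) AND ((t AND p) AND q)) OR ((q AND t) AND NOT ((t AND p) AND q))
(Biconditional = both true or both false)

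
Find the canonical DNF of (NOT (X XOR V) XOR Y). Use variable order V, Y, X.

(NOT V AND NOT Y AND NOT X) OR (NOT V AND Y AND X) OR (V AND NOT Y AND X) OR (V AND Y AND NOT X)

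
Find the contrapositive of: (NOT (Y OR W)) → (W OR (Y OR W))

Contrapositive: NOT (W OR (Y OR W)) → (Y OR W)
Note: A statement and its contrapositive are logically equivalent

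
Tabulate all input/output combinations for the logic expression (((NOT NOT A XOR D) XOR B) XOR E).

D | B | E | A | Output
----------------------
0 | 0 | 0 | 0 | 0
0 | 0 | 0 | 1 | 1
0 | 0 | 1 | 0 | 1
0 | 0 | 1 | 1 | 0
0 | 1 | 0 | 0 | 1
0 | 1 | 0 | 1 | 0
0 | 1 | 1 | 0 | 0
0 | 1 | 1 | 1 | 1
1 | 0 | 0 | 0 | 1
1 | 0 | 0 | 1 | 0
1 | 0 | 1 | 0 | 0
1 | 0 | 1 | 1 | 1
1 | 1 | 0 | 0 | 0
1 | 1 | 0 | 1 | 1
1 | 1 | 1 | 0 | 1
1 | 1 | 1 | 1 | 0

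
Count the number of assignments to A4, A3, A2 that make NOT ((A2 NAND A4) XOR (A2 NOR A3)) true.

Satisfying assignments: (0,0,0), (1,0,0), (1,0,1), (1,1,1)
Count: 4 out of 8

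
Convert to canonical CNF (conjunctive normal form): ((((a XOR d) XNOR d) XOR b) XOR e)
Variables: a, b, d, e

(a OR b OR d OR NOT e) AND (a OR b OR NOT d OR NOT e) AND (a OR NOT b OR d OR e) AND (a OR NOT b OR NOT d OR e) AND (NOT a OR b OR d OR e) AND (NOT a OR b OR NOT d OR e) AND (NOT a OR NOT b OR d OR NOT e) AND (NOT a OR NOT b OR NOT d OR NOT e)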